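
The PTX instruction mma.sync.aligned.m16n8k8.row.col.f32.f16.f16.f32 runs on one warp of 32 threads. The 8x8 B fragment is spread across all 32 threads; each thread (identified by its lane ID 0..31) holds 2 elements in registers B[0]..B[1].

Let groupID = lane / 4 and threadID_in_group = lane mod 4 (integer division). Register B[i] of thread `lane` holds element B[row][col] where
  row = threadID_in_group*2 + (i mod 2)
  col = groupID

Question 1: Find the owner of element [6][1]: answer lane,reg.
c=1⇒gr=1  r=6⇒th=3,odd=0
L=1*4+3=7  i=0=0

7,0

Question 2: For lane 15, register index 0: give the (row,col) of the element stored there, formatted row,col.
15: G=3,T=3
[0] (3*2+0,3) = (6,3)

6,3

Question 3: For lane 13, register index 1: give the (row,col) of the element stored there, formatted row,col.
13: gr=3,th=1
[1] (1*2+1,3) = (3,3)

3,3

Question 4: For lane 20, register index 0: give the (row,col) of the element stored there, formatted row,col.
0,5

L=20⇒gr=20>>2=5, th=20&3=0
[0]⇒row 0·2+0=0  col gr=5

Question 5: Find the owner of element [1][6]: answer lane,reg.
c: 6->gid=6  r: 1->tid=0,i&1=1
L=6*4+0=24  i=1=1

24,1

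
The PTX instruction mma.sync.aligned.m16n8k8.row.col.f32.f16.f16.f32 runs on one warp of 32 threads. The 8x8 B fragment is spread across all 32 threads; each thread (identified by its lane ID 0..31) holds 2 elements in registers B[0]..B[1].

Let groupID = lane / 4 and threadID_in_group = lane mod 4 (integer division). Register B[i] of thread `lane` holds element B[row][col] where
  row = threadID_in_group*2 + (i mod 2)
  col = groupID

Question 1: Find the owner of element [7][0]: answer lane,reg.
c=0⇒gr=0  r=7⇒th=3,odd=1
L=0*4+3=3  i=1=1

3,1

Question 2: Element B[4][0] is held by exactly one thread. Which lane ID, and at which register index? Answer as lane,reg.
2,0

c: 0->gid=0  r: 4->tid=2,i&1=0
L=0*4+2=2  i=0=0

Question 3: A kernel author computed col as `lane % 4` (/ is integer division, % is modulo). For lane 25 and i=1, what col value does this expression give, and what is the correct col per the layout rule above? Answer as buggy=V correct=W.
buggy=1 correct=6

`lane % 4`[25,1]->1
lane 25: gid=6 (25/4), tid=1 (25%4)
i=1: r=1*2+1=3, c=gid=6
col: 1 vs 6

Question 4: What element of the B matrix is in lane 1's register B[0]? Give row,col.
1: grp=0,tig=1
[0] (1*2+0,0) = (2,0)

2,0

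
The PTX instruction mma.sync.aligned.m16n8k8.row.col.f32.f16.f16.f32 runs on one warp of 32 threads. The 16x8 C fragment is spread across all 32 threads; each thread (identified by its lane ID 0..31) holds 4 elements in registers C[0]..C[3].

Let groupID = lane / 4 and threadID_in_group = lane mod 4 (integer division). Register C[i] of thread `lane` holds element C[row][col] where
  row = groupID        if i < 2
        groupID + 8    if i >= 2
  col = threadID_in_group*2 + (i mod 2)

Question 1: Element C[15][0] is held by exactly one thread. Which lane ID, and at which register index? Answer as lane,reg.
28,2

r=15→G=7,rhi=1  c=0→T=0,p=0
L=7*4+0=28  i=1*2+0=2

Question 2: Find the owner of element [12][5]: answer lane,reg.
r: 12->gid=4,r8=1  c: 5->tid=2,i&1=1
L=4*4+2=18  i=1*2+1=3

18,3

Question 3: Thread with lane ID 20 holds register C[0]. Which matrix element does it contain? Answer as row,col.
5,0

L=20->g=20>>2=5, t=20&3=0
[0]->row 5+0=5  col 0·2+0=0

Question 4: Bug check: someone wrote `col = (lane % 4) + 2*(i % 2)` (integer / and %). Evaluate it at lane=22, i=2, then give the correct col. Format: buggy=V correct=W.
`(lane % 4) + 2*(i % 2)`[22,2]->2
lane 22->22/4=5, 22 mod 4=2
i=2  r:5+8->13  c:2·2+0->4
col: 2 vs 4

buggy=2 correct=4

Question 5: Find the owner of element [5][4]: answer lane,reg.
22,0

r=5->g=5,rb=0  c=4->t=2,b0=0
L=5*4+2=22  i=0*2+0=0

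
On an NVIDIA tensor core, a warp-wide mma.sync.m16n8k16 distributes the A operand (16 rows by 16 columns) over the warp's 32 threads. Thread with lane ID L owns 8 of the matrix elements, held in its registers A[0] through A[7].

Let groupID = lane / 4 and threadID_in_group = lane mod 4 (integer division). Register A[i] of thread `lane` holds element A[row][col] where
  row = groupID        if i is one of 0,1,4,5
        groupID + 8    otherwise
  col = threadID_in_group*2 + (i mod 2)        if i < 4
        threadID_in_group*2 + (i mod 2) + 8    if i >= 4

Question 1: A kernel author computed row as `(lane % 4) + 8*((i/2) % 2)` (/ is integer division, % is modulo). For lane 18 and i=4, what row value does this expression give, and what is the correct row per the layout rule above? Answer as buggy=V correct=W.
`(lane % 4) + 8*((i/2) % 2)`[18,4]=>2
lane 18: grp=4 (18/4), tig=2 (18%4)
i=4: r=4+0=4, c=2*2+0+8=12
row: 2 vs 4

buggy=2 correct=4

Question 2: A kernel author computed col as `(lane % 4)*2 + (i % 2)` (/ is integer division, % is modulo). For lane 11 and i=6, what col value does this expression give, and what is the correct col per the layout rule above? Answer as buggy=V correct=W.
`(lane % 4)*2 + (i % 2)`[11,6]→6
11: G=2,T=3
[6] (2+8,3*2+0+8) = (10,14)
col: 6 vs 14

buggy=6 correct=14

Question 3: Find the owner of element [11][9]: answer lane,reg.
12,7

r=11->g=3,rb=1  c=9->cb=1,t=0,b0=1
L=3*4+0=12  i=1*4+1*2+1=7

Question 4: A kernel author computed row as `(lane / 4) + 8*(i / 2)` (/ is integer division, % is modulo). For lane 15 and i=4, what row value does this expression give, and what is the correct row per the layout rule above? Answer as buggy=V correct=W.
buggy=19 correct=3

`(lane / 4) + 8*(i / 2)`[15,4]→19
lane 15: G=3 (15/4), T=3 (15%4)
i=4: r=3+0=3, c=3*2+0+8=14
row: 19 vs 3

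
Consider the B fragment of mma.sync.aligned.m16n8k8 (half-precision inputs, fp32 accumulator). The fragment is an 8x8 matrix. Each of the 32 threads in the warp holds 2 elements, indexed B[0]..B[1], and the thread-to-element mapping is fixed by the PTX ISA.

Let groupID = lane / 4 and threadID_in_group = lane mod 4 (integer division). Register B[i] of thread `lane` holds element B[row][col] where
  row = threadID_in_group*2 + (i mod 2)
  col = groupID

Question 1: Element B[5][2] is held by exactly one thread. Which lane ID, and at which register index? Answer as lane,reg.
10,1

c: 2->gid=2  r: 5->tid=2,i&1=1
L=2*4+2=10  i=1=1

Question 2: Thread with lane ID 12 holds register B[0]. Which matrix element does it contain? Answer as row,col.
0,3

L=12->g=12>>2=3, t=12&3=0
[0]->row 0·2+0=0  col g=3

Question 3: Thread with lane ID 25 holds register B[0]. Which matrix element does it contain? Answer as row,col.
lane 25: G=6 (25/4), T=1 (25%4)
i=0: r=1*2+0=2, c=G=6

2,6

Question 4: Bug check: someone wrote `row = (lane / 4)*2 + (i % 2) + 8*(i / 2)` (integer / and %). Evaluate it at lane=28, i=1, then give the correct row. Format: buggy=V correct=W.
`(lane / 4)*2 + (i % 2) + 8*(i / 2)`[28,1]->15
lane 28->28/4=7, 28 mod 4=0
i=1  r:2·0+1->1  c:7
row: 15 vs 1

buggy=15 correct=1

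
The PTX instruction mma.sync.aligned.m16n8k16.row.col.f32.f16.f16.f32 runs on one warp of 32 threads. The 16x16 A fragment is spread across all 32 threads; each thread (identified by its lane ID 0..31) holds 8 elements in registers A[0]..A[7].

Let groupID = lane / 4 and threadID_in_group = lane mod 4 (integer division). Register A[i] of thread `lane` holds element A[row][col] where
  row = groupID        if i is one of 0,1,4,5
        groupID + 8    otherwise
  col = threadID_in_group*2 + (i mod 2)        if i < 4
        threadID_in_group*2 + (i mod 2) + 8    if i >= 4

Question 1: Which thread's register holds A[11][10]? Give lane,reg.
13,6

r:11=>grp=3,rB=1  c:10=>cB=1,tig=1,lo=0
L=3*4+1=13  i=1*4+1*2+0=6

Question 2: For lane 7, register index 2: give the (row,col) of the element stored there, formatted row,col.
9,6

L=7->gid=7>>2=1, tid=7&3=3
[2]->row 1+8=9  col 3·2+0+0=6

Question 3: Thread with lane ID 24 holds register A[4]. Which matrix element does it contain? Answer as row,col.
6,8

lane 24: g=6 (24/4), t=0 (24%4)
i=4: r=6+0=6, c=0*2+0+8=8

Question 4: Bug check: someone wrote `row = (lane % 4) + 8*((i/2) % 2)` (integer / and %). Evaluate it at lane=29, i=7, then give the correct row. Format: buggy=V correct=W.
buggy=9 correct=15

`(lane % 4) + 8*((i/2) % 2)`[29,7]⇒9
L=29⇒gr=29>>2=7, th=29&3=1
[7]⇒row 7+8=15  col 1·2+1+8=11
row: 9 vs 15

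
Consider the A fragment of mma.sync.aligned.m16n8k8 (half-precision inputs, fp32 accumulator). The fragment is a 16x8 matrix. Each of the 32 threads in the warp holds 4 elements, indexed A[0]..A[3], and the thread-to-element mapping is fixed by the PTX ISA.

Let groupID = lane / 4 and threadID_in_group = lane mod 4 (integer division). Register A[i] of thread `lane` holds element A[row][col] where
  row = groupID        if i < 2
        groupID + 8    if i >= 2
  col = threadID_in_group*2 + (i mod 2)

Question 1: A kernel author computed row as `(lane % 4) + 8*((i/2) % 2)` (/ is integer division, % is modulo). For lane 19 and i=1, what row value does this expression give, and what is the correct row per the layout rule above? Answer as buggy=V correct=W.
buggy=3 correct=4

`(lane % 4) + 8*((i/2) % 2)`[19,1]→3
lane 19→19/4=4, 19 mod 4=3
i=1  r:4+0→4  c:2·3+1→7
row: 3 vs 4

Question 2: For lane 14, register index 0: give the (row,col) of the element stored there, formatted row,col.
14: g=3,t=2
[0] (3+0,2*2+0) = (3,4)

3,4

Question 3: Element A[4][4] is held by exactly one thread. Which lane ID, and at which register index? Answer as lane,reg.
r=4->g=4,rb=0  c=4->t=2,b0=0
L=4*4+2=18  i=0*2+0=0

18,0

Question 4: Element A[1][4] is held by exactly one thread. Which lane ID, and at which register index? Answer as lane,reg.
r=1→G=1,rhi=0  c=4→T=2,p=0
L=1*4+2=6  i=0*2+0=0

6,0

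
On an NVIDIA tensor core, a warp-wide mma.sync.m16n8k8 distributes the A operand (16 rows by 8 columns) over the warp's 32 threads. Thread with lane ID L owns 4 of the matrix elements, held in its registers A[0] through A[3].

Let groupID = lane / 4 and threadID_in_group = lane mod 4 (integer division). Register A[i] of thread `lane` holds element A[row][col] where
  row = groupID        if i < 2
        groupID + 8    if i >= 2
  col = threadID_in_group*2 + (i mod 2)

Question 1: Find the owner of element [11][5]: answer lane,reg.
14,3

r=11⇒gr=3,Rb=1  c=5⇒th=2,odd=1
L=3*4+2=14  i=1*2+1=3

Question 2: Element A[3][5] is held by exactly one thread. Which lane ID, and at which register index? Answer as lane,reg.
r=3->g=3,rb=0  c=5->t=2,b0=1
L=3*4+2=14  i=0*2+1=1

14,1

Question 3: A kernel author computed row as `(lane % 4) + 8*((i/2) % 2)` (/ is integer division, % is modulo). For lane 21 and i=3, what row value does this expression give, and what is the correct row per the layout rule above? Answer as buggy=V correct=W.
`(lane % 4) + 8*((i/2) % 2)`[21,3]=>9
lane 21: grp=5 (21/4), tig=1 (21%4)
i=3: r=5+8=13, c=1*2+1=3
row: 9 vs 13

buggy=9 correct=13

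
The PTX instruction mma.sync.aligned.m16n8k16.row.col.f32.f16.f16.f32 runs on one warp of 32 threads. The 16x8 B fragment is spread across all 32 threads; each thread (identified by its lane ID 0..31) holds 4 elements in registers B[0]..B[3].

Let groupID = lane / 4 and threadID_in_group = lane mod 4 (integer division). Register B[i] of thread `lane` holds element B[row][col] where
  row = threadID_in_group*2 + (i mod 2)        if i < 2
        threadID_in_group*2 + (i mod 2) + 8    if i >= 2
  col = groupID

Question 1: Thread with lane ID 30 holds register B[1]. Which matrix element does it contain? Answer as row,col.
lane 30->30/4=7, 30 mod 4=2
i=1  r:2·2+1+0->5  c:7

5,7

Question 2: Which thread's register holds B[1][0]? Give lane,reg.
0,1

c=0→G=0  r=1→rhi=0,T=0,p=1
L=0*4+0=0  i=0*2+1=1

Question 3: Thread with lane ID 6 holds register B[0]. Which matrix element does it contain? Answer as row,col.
4,1

L=6⇒gr=6>>2=1, th=6&3=2
[0]⇒row 2·2+0+0=4  col gr=1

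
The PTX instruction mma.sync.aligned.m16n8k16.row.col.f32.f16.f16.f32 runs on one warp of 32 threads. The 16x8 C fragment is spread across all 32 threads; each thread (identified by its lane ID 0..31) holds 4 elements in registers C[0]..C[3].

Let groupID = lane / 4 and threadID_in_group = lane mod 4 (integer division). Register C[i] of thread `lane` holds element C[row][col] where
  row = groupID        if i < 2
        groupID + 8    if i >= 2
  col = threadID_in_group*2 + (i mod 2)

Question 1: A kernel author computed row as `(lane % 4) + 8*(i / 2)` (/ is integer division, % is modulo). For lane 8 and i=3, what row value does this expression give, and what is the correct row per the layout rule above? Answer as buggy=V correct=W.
`(lane % 4) + 8*(i / 2)`[8,3]->8
8: g=2,t=0
[3] (2+8,0*2+1) = (10,1)
row: 8 vs 10

buggy=8 correct=10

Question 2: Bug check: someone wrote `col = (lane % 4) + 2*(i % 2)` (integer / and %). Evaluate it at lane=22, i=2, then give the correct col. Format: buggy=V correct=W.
buggy=2 correct=4

`(lane % 4) + 2*(i % 2)`[22,2]=>2
lane 22: grp=5 (22/4), tig=2 (22%4)
i=2: r=5+8=13, c=2*2+0=4
col: 2 vs 4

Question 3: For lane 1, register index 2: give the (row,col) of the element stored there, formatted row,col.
8,2

lane 1: G=0 (1/4), T=1 (1%4)
i=2: r=0+8=8, c=1*2+0=2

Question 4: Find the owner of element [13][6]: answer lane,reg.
r=13⇒gr=5,Rb=1  c=6⇒th=3,odd=0
L=5*4+3=23  i=1*2+0=2

23,2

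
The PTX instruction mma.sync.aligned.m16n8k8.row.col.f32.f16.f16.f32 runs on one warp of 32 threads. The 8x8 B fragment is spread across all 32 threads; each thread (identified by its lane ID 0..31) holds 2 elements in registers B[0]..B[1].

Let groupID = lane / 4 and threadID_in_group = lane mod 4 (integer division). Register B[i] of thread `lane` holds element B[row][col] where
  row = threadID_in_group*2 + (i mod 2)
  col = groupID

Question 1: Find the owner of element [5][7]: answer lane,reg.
c=7→G=7  r=5→T=2,p=1
L=7*4+2=30  i=1=1

30,1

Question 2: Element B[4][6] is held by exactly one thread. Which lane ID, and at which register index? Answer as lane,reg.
c: 6->gid=6  r: 4->tid=2,i&1=0
L=6*4+2=26  i=0=0

26,0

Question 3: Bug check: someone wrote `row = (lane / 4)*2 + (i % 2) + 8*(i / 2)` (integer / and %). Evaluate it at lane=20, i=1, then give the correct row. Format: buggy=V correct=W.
`(lane / 4)*2 + (i % 2) + 8*(i / 2)`[20,1]⇒11
20: gr=5,th=0
[1] (0*2+1,5) = (1,5)
row: 11 vs 1

buggy=11 correct=1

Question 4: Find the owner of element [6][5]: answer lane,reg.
23,0

c:5=>grp=5  r:6=>tig=3,lo=0
L=5*4+3=23  i=0=0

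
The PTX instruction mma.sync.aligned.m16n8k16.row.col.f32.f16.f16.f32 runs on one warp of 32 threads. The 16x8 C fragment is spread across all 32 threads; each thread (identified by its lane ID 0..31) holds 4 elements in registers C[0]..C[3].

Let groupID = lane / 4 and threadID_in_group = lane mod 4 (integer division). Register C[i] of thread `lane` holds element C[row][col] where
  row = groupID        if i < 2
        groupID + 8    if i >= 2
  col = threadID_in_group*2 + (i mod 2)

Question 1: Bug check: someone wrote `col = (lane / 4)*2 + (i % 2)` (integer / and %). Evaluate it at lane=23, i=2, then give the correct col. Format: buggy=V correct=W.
buggy=10 correct=6

`(lane / 4)*2 + (i % 2)`[23,2]->10
23: g=5,t=3
[2] (5+8,3*2+0) = (13,6)
col: 10 vs 6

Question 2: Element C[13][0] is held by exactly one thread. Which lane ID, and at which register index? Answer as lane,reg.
r: 13->gid=5,r8=1  c: 0->tid=0,i&1=0
L=5*4+0=20  i=1*2+0=2

20,2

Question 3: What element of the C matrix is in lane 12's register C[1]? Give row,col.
lane 12=>12/4=3, 12 mod 4=0
i=1  r:3+0=>3  c:2·0+1=>1

3,1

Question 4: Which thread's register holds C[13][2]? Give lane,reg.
21,2

r=13→G=5,rhi=1  c=2→T=1,p=0
L=5*4+1=21  i=1*2+0=2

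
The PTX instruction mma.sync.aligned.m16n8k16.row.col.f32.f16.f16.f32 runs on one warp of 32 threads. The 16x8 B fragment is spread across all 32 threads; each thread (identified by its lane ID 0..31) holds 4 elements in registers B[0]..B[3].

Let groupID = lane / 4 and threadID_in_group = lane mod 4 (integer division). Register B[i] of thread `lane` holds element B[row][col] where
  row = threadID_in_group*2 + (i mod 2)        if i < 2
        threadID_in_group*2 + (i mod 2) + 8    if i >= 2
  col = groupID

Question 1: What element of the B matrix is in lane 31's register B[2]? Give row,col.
14,7

31: gid=7,tid=3
[2] (3*2+0+8,7) = (14,7)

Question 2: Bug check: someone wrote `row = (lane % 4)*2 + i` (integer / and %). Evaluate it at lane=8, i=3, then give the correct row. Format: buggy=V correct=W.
buggy=3 correct=9

`(lane % 4)*2 + i`[8,3]⇒3
lane 8: gr=2 (8/4), th=0 (8%4)
i=3: r=0*2+1+8=9, c=gr=2
row: 3 vs 9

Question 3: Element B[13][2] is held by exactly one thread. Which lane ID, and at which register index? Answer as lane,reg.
c: 2->gid=2  r: 13->r8=1,tid=2,i&1=1
L=2*4+2=10  i=1*2+1=3

10,3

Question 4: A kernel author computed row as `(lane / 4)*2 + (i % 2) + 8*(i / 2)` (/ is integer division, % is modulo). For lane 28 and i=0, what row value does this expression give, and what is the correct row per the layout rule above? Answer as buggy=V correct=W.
`(lane / 4)*2 + (i % 2) + 8*(i / 2)`[28,0]⇒14
28: gr=7,th=0
[0] (0*2+0+0,7) = (0,7)
row: 14 vs 0

buggy=14 correct=0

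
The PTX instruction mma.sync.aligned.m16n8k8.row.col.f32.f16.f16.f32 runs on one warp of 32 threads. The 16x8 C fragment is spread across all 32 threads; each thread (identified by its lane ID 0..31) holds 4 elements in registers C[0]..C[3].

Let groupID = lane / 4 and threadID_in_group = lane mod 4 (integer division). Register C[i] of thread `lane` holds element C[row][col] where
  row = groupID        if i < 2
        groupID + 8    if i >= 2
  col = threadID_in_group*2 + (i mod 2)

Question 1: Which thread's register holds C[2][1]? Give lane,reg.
r=2→G=2,rhi=0  c=1→T=0,p=1
L=2*4+0=8  i=0*2+1=1

8,1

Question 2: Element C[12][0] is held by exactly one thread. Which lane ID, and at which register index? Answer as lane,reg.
r=12->g=4,rb=1  c=0->t=0,b0=0
L=4*4+0=16  i=1*2+0=2

16,2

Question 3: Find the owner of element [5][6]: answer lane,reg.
r: 5->gid=5,r8=0  c: 6->tid=3,i&1=0
L=5*4+3=23  i=0*2+0=0

23,0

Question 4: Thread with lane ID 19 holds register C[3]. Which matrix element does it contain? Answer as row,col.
12,7

lane 19⇒19/4=4, 19 mod 4=3
i=3  r:4+8⇒12  c:2·3+1⇒7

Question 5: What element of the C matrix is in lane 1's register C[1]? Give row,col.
L=1->gid=1>>2=0, tid=1&3=1
[1]->row 0+0=0  col 1·2+1=3

0,3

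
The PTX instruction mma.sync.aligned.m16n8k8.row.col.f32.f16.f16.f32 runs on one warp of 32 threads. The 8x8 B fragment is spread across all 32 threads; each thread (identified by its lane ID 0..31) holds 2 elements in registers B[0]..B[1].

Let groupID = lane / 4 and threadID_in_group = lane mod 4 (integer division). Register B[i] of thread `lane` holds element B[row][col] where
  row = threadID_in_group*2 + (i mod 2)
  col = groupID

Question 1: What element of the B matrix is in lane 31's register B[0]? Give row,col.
6,7

lane 31→31/4=7, 31 mod 4=3
i=0  r:2·3+0→6  c:7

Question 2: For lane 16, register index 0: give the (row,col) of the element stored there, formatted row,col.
0,4

lane 16⇒16/4=4, 16 mod 4=0
i=0  r:2·0+0⇒0  c:4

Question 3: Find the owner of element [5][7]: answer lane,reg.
30,1

c: 7->gid=7  r: 5->tid=2,i&1=1
L=7*4+2=30  i=1=1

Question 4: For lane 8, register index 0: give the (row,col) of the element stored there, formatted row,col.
0,2

8: gid=2,tid=0
[0] (0*2+0,2) = (0,2)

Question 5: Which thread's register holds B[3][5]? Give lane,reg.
c=5->g=5  r=3->t=1,b0=1
L=5*4+1=21  i=1=1

21,1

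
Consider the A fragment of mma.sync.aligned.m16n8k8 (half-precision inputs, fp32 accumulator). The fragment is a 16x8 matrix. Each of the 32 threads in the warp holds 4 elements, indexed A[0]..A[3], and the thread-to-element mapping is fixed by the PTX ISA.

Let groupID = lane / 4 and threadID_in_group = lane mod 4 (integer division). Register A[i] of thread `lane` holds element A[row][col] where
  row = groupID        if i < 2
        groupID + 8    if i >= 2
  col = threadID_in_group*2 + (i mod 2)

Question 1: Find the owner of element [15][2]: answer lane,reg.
29,2

r=15->g=7,rb=1  c=2->t=1,b0=0
L=7*4+1=29  i=1*2+0=2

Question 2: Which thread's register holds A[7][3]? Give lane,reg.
r=7->g=7,rb=0  c=3->t=1,b0=1
L=7*4+1=29  i=0*2+1=1

29,1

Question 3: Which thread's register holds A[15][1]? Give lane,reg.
r:15=>grp=7,rB=1  c:1=>tig=0,lo=1
L=7*4+0=28  i=1*2+1=3

28,3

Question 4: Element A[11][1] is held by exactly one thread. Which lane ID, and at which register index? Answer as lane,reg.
r=11⇒gr=3,Rb=1  c=1⇒th=0,odd=1
L=3*4+0=12  i=1*2+1=3

12,3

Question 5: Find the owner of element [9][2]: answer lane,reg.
5,2

r: 9->gid=1,r8=1  c: 2->tid=1,i&1=0
L=1*4+1=5  i=1*2+0=2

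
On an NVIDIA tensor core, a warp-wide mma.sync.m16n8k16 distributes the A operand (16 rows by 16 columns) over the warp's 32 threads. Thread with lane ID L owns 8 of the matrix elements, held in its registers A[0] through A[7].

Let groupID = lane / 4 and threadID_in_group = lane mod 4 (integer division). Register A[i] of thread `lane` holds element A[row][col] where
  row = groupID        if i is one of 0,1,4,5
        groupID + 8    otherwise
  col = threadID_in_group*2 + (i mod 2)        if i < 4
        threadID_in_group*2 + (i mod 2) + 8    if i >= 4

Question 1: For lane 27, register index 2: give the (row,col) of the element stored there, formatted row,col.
27: gr=6,th=3
[2] (6+8,3*2+0+0) = (14,6)

14,6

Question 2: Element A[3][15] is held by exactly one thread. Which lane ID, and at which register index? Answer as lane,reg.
15,5

r=3⇒gr=3,Rb=0  c=15⇒Cb=1,th=3,odd=1
L=3*4+3=15  i=1*4+0*2+1=5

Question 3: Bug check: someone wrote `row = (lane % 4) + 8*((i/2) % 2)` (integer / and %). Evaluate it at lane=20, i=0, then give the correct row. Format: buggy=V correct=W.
buggy=0 correct=5

`(lane % 4) + 8*((i/2) % 2)`[20,0]=>0
lane 20: grp=5 (20/4), tig=0 (20%4)
i=0: r=5+0=5, c=0*2+0+0=0
row: 0 vs 5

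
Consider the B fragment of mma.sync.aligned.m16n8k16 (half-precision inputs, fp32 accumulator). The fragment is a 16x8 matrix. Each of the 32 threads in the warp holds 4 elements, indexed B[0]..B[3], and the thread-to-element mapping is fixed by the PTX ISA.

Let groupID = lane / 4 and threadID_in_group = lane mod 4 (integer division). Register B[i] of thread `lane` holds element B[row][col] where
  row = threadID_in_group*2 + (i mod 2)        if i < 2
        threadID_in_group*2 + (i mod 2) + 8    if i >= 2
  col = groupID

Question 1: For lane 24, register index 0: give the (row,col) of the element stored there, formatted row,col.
0,6

L=24->g=24>>2=6, t=24&3=0
[0]->row 0·2+0+0=0  col g=6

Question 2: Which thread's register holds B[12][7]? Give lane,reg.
c:7=>grp=7  r:12=>rB=1,tig=2,lo=0
L=7*4+2=30  i=1*2+0=2

30,2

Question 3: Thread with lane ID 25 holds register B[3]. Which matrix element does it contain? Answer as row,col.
11,6

lane 25: gr=6 (25/4), th=1 (25%4)
i=3: r=1*2+1+8=11, c=gr=6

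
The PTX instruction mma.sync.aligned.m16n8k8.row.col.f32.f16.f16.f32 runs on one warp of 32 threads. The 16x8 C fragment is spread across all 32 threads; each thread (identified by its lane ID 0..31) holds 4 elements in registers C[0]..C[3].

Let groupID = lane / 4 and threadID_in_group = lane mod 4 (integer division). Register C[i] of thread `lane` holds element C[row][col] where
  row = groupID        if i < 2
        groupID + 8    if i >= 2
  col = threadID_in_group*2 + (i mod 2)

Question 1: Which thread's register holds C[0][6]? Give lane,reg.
r=0->g=0,rb=0  c=6->t=3,b0=0
L=0*4+3=3  i=0*2+0=0

3,0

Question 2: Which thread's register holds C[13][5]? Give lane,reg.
r: 13->gid=5,r8=1  c: 5->tid=2,i&1=1
L=5*4+2=22  i=1*2+1=3

22,3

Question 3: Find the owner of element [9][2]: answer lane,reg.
r=9⇒gr=1,Rb=1  c=2⇒th=1,odd=0
L=1*4+1=5  i=1*2+0=2

5,2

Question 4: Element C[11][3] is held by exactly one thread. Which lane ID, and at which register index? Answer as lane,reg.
r:11=>grp=3,rB=1  c:3=>tig=1,lo=1
L=3*4+1=13  i=1*2+1=3

13,3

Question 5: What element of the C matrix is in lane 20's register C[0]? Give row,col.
5,0

lane 20: gid=5 (20/4), tid=0 (20%4)
i=0: r=5+0=5, c=0*2+0=0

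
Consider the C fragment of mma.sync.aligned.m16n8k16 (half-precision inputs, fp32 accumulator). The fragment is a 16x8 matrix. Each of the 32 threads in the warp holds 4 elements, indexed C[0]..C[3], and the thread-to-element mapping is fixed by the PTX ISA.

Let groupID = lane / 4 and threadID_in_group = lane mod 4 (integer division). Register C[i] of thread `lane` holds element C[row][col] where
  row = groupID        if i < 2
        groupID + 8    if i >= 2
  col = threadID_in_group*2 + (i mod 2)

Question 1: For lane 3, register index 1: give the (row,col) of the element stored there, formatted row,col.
0,7

L=3->gid=3>>2=0, tid=3&3=3
[1]->row 0+0=0  col 3·2+1=7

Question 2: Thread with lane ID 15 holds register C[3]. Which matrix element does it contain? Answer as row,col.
L=15⇒gr=15>>2=3, th=15&3=3
[3]⇒row 3+8=11  col 3·2+1=7

11,7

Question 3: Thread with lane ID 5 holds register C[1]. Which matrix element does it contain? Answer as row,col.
lane 5→5/4=1, 5 mod 4=1
i=1  r:1+0→1  c:2·1+1→3

1,3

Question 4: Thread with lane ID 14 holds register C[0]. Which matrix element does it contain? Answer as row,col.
14: gid=3,tid=2
[0] (3+0,2*2+0) = (3,4)

3,4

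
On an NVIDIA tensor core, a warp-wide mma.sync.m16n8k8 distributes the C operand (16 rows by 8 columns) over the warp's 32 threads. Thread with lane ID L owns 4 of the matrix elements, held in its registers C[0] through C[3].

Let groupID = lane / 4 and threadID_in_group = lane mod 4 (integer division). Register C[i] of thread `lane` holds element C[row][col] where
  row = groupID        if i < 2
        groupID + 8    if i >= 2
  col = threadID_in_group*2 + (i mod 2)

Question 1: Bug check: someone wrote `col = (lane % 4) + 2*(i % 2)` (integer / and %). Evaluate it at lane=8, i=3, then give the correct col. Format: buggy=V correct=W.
buggy=2 correct=1

`(lane % 4) + 2*(i % 2)`[8,3]=>2
lane 8=>8/4=2, 8 mod 4=0
i=3  r:2+8=>10  c:2·0+1=>1
col: 2 vs 1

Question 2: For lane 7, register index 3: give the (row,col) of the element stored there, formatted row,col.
lane 7->7/4=1, 7 mod 4=3
i=3  r:1+8->9  c:2·3+1->7

9,7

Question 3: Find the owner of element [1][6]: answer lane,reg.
7,0

r:1=>grp=1,rB=0  c:6=>tig=3,lo=0
L=1*4+3=7  i=0*2+0=0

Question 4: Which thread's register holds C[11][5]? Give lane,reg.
r=11→G=3,rhi=1  c=5→T=2,p=1
L=3*4+2=14  i=1*2+1=3

14,3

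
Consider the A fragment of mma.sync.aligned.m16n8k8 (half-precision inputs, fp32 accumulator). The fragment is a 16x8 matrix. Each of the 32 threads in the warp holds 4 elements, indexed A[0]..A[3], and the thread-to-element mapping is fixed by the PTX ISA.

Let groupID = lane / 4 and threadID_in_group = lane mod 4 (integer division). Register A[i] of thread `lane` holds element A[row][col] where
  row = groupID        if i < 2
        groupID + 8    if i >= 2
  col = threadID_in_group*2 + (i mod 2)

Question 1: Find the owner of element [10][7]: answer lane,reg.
r: 10->gid=2,r8=1  c: 7->tid=3,i&1=1
L=2*4+3=11  i=1*2+1=3

11,3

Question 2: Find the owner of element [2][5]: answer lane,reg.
10,1

r=2⇒gr=2,Rb=0  c=5⇒th=2,odd=1
L=2*4+2=10  i=0*2+1=1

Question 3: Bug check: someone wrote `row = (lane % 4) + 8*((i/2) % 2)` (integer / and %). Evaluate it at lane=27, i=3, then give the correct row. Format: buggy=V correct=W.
buggy=11 correct=14

`(lane % 4) + 8*((i/2) % 2)`[27,3]→11
L=27→G=27>>2=6, T=27&3=3
[3]→row 6+8=14  col 3·2+1=7
row: 11 vs 14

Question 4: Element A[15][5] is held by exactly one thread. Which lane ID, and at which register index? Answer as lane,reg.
r:15=>grp=7,rB=1  c:5=>tig=2,lo=1
L=7*4+2=30  i=1*2+1=3

30,3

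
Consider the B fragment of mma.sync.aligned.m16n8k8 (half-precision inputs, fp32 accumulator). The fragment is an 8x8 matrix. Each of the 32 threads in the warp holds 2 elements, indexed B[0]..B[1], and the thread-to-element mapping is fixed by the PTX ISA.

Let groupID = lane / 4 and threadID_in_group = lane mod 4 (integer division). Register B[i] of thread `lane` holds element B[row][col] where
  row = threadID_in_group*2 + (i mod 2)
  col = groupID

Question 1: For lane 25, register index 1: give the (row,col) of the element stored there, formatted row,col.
lane 25=>25/4=6, 25 mod 4=1
i=1  r:2·1+1=>3  c:6

3,6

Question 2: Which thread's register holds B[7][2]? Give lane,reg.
11,1

c:2=>grp=2  r:7=>tig=3,lo=1
L=2*4+3=11  i=1=1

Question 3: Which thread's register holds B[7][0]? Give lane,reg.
3,1

c=0→G=0  r=7→T=3,p=1
L=0*4+3=3  i=1=1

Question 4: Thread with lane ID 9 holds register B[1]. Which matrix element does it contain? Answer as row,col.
3,2

9: G=2,T=1
[1] (1*2+1,2) = (3,2)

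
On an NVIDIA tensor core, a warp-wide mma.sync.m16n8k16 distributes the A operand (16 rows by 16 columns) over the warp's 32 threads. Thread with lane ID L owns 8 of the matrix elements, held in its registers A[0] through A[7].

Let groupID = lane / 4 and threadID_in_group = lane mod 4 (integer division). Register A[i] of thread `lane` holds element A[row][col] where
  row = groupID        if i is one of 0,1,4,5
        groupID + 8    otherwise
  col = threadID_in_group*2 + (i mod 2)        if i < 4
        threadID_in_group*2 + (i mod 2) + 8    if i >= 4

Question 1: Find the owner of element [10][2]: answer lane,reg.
r: 10->gid=2,r8=1  c: 2->c8=0,tid=1,i&1=0
L=2*4+1=9  i=0*4+1*2+0=2

9,2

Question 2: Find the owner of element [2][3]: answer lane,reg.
r:2=>grp=2,rB=0  c:3=>cB=0,tig=1,lo=1
L=2*4+1=9  i=0*4+0*2+1=1

9,1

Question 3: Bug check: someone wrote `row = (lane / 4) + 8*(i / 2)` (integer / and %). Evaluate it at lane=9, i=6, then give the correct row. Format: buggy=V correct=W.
buggy=26 correct=10

`(lane / 4) + 8*(i / 2)`[9,6]->26
L=9->gid=9>>2=2, tid=9&3=1
[6]->row 2+8=10  col 1·2+0+8=10
row: 26 vs 10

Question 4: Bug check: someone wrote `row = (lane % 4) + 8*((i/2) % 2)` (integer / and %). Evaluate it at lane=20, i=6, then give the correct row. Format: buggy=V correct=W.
`(lane % 4) + 8*((i/2) % 2)`[20,6]->8
lane 20: g=5 (20/4), t=0 (20%4)
i=6: r=5+8=13, c=0*2+0+8=8
row: 8 vs 13

buggy=8 correct=13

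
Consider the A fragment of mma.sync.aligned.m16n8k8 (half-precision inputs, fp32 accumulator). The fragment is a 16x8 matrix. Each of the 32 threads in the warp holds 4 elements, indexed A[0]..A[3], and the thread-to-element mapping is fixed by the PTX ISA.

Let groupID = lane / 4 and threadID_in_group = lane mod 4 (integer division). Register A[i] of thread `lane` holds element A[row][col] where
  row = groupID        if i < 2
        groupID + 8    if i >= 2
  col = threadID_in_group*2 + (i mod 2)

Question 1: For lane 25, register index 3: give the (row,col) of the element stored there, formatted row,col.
25: g=6,t=1
[3] (6+8,1*2+1) = (14,3)

14,3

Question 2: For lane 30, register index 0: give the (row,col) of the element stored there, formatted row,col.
L=30->g=30>>2=7, t=30&3=2
[0]->row 7+0=7  col 2·2+0=4

7,4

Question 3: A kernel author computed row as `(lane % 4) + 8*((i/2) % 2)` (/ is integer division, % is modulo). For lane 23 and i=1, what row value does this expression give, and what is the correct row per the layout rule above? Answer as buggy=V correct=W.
`(lane % 4) + 8*((i/2) % 2)`[23,1]⇒3
L=23⇒gr=23>>2=5, th=23&3=3
[1]⇒row 5+0=5  col 3·2+1=7
row: 3 vs 5

buggy=3 correct=5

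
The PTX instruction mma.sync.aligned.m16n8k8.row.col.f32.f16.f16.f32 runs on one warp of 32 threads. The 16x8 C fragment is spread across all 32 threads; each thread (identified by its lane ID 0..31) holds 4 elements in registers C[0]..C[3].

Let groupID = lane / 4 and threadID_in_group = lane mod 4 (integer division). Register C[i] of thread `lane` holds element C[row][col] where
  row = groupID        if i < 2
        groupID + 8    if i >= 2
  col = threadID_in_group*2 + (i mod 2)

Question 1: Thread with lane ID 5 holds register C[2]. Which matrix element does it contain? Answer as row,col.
9,2

5: gr=1,th=1
[2] (1+8,1*2+0) = (9,2)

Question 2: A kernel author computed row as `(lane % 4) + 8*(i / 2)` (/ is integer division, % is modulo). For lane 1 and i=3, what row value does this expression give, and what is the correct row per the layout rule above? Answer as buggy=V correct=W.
`(lane % 4) + 8*(i / 2)`[1,3]⇒9
1: gr=0,th=1
[3] (0+8,1*2+1) = (8,3)
row: 9 vs 8

buggy=9 correct=8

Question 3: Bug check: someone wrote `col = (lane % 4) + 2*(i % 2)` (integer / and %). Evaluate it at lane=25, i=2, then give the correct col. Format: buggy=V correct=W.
buggy=1 correct=2

`(lane % 4) + 2*(i % 2)`[25,2]⇒1
25: gr=6,th=1
[2] (6+8,1*2+0) = (14,2)
col: 1 vs 2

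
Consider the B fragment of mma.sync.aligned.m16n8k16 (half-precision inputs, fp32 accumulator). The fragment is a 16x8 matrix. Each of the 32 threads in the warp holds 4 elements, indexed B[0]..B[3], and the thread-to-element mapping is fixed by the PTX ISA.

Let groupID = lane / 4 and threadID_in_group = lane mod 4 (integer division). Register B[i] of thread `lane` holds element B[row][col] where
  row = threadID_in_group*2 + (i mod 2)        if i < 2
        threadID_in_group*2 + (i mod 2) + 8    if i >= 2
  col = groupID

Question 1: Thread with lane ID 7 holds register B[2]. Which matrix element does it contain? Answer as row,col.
L=7⇒gr=7>>2=1, th=7&3=3
[2]⇒row 3·2+0+8=14  col gr=1

14,1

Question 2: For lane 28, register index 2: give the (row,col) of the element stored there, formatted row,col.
8,7

lane 28: gr=7 (28/4), th=0 (28%4)
i=2: r=0*2+0+8=8, c=gr=7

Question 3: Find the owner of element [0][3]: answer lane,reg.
c=3⇒gr=3  r=0⇒Rb=0,th=0,odd=0
L=3*4+0=12  i=0*2+0=0

12,0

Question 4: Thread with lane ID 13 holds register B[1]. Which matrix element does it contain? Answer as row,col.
lane 13: gr=3 (13/4), th=1 (13%4)
i=1: r=1*2+1+0=3, c=gr=3

3,3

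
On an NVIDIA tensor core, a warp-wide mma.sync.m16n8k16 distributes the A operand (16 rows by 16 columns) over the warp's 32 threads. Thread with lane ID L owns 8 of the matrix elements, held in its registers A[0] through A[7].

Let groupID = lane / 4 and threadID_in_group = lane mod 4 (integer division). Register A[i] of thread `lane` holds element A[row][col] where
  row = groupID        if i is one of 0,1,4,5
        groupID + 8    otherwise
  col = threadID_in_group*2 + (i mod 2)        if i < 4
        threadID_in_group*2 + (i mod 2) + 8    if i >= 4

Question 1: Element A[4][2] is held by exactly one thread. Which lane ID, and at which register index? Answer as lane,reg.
17,0

r=4->g=4,rb=0  c=2->cb=0,t=1,b0=0
L=4*4+1=17  i=0*4+0*2+0=0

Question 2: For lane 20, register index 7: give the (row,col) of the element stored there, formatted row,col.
13,9

lane 20=>20/4=5, 20 mod 4=0
i=7  r:5+8=>13  c:2·0+1+8=>9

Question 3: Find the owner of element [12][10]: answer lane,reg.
17,6

r=12⇒gr=4,Rb=1  c=10⇒Cb=1,th=1,odd=0
L=4*4+1=17  i=1*4+1*2+0=6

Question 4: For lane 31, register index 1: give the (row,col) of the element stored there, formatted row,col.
7,7

L=31->gid=31>>2=7, tid=31&3=3
[1]->row 7+0=7  col 3·2+1+0=7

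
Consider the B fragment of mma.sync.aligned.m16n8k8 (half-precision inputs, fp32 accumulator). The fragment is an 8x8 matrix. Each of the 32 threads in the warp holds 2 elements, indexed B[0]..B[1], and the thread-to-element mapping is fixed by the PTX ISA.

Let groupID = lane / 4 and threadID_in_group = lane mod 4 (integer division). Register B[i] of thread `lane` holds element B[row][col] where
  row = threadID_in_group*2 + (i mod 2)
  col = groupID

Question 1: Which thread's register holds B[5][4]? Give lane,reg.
18,1

c: 4->gid=4  r: 5->tid=2,i&1=1
L=4*4+2=18  i=1=1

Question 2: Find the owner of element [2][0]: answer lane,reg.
c: 0->gid=0  r: 2->tid=1,i&1=0
L=0*4+1=1  i=0=0

1,0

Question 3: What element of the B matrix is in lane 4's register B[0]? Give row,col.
L=4->g=4>>2=1, t=4&3=0
[0]->row 0·2+0=0  col g=1

0,1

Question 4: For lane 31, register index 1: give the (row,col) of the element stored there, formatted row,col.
L=31→G=31>>2=7, T=31&3=3
[1]→row 3·2+1=7  col G=7

7,7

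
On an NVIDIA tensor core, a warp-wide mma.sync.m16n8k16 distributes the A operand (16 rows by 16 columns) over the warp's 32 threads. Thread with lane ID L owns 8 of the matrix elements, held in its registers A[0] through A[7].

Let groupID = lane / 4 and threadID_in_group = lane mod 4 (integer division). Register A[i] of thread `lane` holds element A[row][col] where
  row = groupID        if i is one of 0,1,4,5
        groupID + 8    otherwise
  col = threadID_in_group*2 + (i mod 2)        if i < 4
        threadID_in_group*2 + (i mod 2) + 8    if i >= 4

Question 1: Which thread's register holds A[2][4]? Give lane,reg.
r=2⇒gr=2,Rb=0  c=4⇒Cb=0,th=2,odd=0
L=2*4+2=10  i=0*4+0*2+0=0

10,0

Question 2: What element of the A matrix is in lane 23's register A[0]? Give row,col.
23: gr=5,th=3
[0] (5+0,3*2+0+0) = (5,6)

5,6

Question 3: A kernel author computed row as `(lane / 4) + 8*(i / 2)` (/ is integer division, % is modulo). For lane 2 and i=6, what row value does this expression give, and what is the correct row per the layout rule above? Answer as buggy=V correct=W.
`(lane / 4) + 8*(i / 2)`[2,6]→24
L=2→G=2>>2=0, T=2&3=2
[6]→row 0+8=8  col 2·2+0+8=12
row: 24 vs 8

buggy=24 correct=8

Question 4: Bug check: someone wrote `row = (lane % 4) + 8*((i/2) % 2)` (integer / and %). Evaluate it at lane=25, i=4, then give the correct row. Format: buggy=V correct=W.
`(lane % 4) + 8*((i/2) % 2)`[25,4]->1
25: gid=6,tid=1
[4] (6+0,1*2+0+8) = (6,10)
row: 1 vs 6

buggy=1 correct=6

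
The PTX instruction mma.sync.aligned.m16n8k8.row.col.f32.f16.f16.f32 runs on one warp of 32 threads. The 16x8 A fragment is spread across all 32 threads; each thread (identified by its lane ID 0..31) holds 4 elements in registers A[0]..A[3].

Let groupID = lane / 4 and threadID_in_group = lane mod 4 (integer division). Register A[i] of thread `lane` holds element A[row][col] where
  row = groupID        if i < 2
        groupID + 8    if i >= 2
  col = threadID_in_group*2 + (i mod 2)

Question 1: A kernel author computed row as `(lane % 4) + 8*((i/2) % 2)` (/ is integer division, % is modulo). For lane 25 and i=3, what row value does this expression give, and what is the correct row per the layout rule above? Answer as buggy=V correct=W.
`(lane % 4) + 8*((i/2) % 2)`[25,3]=>9
lane 25: grp=6 (25/4), tig=1 (25%4)
i=3: r=6+8=14, c=1*2+1=3
row: 9 vs 14

buggy=9 correct=14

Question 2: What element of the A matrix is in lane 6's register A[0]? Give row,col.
1,4

lane 6->6/4=1, 6 mod 4=2
i=0  r:1+0->1  c:2·2+0->4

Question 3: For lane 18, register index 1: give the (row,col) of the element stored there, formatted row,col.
4,5

lane 18⇒18/4=4, 18 mod 4=2
i=1  r:4+0⇒4  c:2·2+1⇒5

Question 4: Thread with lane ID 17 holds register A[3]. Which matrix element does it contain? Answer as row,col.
17: gr=4,th=1
[3] (4+8,1*2+1) = (12,3)

12,3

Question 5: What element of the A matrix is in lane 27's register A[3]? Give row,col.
lane 27: g=6 (27/4), t=3 (27%4)
i=3: r=6+8=14, c=3*2+1=7

14,7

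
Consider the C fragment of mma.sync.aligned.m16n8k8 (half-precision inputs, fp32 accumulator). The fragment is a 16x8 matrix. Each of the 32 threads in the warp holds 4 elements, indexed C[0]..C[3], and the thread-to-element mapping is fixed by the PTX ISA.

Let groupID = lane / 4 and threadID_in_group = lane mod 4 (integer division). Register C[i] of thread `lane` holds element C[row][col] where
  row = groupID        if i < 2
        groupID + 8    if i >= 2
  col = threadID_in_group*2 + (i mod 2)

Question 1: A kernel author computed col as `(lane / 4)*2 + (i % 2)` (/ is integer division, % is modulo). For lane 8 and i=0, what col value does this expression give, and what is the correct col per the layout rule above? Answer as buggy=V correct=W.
buggy=4 correct=0

`(lane / 4)*2 + (i % 2)`[8,0]→4
L=8→G=8>>2=2, T=8&3=0
[0]→row 2+0=2  col 0·2+0=0
col: 4 vs 0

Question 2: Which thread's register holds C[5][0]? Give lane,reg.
r=5→G=5,rhi=0  c=0→T=0,p=0
L=5*4+0=20  i=0*2+0=0

20,0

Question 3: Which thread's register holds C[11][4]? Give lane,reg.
r=11⇒gr=3,Rb=1  c=4⇒th=2,odd=0
L=3*4+2=14  i=1*2+0=2

14,2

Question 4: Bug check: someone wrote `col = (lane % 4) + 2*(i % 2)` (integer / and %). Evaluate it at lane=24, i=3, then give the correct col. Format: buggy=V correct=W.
buggy=2 correct=1

`(lane % 4) + 2*(i % 2)`[24,3]=>2
lane 24=>24/4=6, 24 mod 4=0
i=3  r:6+8=>14  c:2·0+1=>1
col: 2 vs 1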